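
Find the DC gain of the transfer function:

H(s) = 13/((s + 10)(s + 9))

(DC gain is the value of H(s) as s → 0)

DC gain = H(0) = 13/(10 × 9) = 13/90 = 0.1444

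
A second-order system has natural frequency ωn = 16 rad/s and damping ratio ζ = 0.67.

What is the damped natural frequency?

ωd = ωn√(1 - ζ²) = 16√(1 - 0.67²) = 11.88 rad/s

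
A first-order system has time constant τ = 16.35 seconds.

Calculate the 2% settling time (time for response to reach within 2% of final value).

For first-order system, 2% settling time ≈ 4τ = 4 × 16.35 = 65.4 s.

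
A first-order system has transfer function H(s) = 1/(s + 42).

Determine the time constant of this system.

For H(s) = 1/(s + 1/τ), the pole is at -1/τ = -42, so τ = 1/42 = 0.0238 s.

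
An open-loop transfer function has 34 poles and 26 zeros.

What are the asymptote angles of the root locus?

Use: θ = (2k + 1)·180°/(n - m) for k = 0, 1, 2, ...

n - m = 34 - 26 = 8. Angles: θk = (2k + 1)·180°/8 = 22.5°, 67.5°, 112.5°, 157.5°, 202.5°, 247.5°, 292.5°, 337.5°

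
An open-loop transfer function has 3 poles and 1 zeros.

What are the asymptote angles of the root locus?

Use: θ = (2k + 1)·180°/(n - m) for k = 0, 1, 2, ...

n - m = 3 - 1 = 2. Angles: θk = (2k + 1)·180°/2 = 90°, 270°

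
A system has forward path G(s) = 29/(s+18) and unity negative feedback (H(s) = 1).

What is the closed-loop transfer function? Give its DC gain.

T(s) = G/(1+GH) = [29/(s+18)] / [1 + 29/(s+18)] = 29/(s+18+29) = 29/(s+47). DC gain = 29/47 = 0.6170.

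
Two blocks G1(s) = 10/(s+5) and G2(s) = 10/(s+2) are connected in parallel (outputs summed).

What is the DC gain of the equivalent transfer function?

Parallel: G_eq = G1 + G2. DC gain = G1(0) + G2(0) = 10/5 + 10/2 = 2 + 5 = 7.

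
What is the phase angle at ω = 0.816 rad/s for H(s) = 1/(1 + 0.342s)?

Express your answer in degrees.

Phase = -arctan(ωτ) = -arctan(0.816 × 0.342) = -15.6°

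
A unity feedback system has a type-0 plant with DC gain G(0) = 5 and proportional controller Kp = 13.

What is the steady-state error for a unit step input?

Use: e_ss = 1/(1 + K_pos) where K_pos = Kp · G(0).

K_pos = Kp · G(0) = 13 × 5 = 65. e_ss = 1/(1 + 65) = 0.0152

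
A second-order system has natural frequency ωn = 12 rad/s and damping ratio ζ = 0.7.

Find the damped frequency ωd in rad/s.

ωd = ωn√(1 - ζ²) = 12√(1 - 0.7²) = 8.57 rad/s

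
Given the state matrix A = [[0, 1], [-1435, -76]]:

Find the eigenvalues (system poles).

det(A - λI) = λ² - (-76)λ + 1435 = (λ - (-35))(λ - (-41)). Eigenvalues: -35, -41.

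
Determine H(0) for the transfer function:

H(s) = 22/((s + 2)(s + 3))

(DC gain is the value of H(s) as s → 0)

DC gain = H(0) = 22/(2 × 3) = 22/6 = 3.6667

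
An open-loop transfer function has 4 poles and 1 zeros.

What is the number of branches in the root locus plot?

Root locus has n branches where n = number of poles = 4.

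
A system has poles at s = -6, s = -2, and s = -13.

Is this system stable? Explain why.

All poles are in the left half-plane. System is stable.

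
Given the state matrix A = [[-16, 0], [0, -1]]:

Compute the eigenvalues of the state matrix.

For diagonal matrix, eigenvalues are diagonal entries: λ₁ = -16, λ₂ = -1.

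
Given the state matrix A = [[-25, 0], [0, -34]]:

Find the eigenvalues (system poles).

For diagonal matrix, eigenvalues are diagonal entries: λ₁ = -25, λ₂ = -34.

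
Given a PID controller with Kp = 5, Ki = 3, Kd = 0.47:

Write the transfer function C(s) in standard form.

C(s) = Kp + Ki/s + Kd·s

Substituting values: C(s) = 5 + 3/s + 0.47s = (0.47s² + 5s + 3)/s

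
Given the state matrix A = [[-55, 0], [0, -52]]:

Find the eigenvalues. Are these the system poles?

For diagonal matrix, eigenvalues are diagonal entries: λ₁ = -55, λ₂ = -52. Eigenvalues of A = system poles.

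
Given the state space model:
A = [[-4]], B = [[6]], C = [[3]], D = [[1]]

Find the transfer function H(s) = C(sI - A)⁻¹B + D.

(sI - A)⁻¹ = 1/(s + 4). H(s) = 3×6/(s + 4) + 1 = (s + 22)/(s + 4).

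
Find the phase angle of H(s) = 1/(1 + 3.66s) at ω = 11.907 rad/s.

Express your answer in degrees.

Phase = -arctan(ωτ) = -arctan(11.907 × 3.66) = -88.7°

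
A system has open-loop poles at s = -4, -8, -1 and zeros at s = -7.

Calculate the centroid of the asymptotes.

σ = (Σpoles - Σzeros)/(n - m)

σ = (Σpoles - Σzeros)/(n - m) = (-13 - (-7))/(3 - 1) = -6/2 = -3.0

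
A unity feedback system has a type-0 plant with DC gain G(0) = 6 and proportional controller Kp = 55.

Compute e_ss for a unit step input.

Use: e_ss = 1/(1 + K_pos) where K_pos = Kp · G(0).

K_pos = Kp · G(0) = 55 × 6 = 330. e_ss = 1/(1 + 330) = 0.0030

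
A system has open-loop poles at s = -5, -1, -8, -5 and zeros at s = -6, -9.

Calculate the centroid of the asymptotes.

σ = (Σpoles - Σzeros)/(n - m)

σ = (Σpoles - Σzeros)/(n - m) = (-19 - (-15))/(4 - 2) = -4/2 = -2.0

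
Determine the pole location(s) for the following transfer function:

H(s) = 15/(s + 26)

Pole is where denominator = 0: s + 26 = 0, so s = -26.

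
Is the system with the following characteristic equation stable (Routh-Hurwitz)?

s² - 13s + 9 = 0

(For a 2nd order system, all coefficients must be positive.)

Coefficients: 1, -13, 9. b=-13 not positive, so system is unstable.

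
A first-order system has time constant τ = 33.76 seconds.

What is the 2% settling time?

For first-order system, 2% settling time ≈ 4τ = 4 × 33.76 = 135.04 s.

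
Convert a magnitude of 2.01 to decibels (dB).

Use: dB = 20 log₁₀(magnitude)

dB = 20 log₁₀(2.01) = 6.1 dB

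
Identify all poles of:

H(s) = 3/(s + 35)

Pole is where denominator = 0: s + 35 = 0, so s = -35.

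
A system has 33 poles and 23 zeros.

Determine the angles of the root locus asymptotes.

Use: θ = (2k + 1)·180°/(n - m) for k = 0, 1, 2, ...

n - m = 33 - 23 = 10. Angles: θk = (2k + 1)·180°/10 = 18°, 54°, 90°, 126°, 162°, 198°, 234°, 270°, 306°, 342°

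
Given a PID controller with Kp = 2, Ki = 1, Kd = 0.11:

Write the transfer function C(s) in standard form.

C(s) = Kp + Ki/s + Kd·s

Substituting values: C(s) = 2 + 1/s + 0.11s = (0.11s² + 2s + 1)/s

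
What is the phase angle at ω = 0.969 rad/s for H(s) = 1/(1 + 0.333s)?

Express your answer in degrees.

Phase = -arctan(ωτ) = -arctan(0.969 × 0.333) = -17.9°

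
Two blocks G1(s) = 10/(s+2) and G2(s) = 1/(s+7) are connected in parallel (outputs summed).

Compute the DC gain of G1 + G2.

Parallel: G_eq = G1 + G2. DC gain = G1(0) + G2(0) = 10/2 + 1/7 = 5 + 0.1429 = 5.1429.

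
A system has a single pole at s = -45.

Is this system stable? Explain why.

Pole at s = -45 is in the left half-plane. Stable.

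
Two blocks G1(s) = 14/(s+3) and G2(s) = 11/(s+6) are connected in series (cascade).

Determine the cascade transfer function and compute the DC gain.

Series: multiply transfer functions. G_eq = 14/(s+3) × 11/(s+6) = 154/((s+3)(s+6)). DC gain = 154/(3×6) = 8.5556.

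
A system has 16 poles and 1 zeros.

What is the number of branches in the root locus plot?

Root locus has n branches where n = number of poles = 16.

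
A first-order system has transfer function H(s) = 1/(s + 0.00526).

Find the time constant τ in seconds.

For H(s) = 1/(s + 1/τ), the pole is at -1/τ = -0.00526, so τ = 1/0.00526 = 190.1 s.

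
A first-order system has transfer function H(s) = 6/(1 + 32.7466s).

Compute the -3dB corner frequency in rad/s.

Corner frequency = 1/τ = 1/32.7466 = 0.031 rad/s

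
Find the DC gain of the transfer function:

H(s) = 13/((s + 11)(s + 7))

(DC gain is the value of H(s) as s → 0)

DC gain = H(0) = 13/(11 × 7) = 13/77 = 0.1688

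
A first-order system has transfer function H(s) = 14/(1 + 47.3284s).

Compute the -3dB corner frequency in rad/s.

Corner frequency = 1/τ = 1/47.3284 = 0.021 rad/s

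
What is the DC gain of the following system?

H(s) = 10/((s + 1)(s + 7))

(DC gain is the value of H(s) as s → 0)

DC gain = H(0) = 10/(1 × 7) = 10/7 = 1.4286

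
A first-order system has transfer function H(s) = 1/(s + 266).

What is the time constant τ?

For H(s) = 1/(s + 1/τ), the pole is at -1/τ = -266, so τ = 1/266 = 0.0038 s.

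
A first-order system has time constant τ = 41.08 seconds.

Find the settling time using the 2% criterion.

For first-order system, 2% settling time ≈ 4τ = 4 × 41.08 = 164.32 s.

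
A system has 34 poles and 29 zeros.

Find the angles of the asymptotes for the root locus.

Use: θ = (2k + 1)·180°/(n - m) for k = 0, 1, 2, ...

n - m = 34 - 29 = 5. Angles: θk = (2k + 1)·180°/5 = 36°, 108°, 180°, 252°, 324°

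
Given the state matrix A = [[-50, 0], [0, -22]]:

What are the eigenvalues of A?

For diagonal matrix, eigenvalues are diagonal entries: λ₁ = -50, λ₂ = -22.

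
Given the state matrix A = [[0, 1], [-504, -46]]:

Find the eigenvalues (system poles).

det(A - λI) = λ² - (-46)λ + 504 = (λ - (-18))(λ - (-28)). Eigenvalues: -18, -28.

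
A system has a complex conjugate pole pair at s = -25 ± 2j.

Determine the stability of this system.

Real part of poles is -25 (< 0, left half-plane). Stable.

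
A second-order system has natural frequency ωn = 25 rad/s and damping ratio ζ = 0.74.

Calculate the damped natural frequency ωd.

ωd = ωn√(1 - ζ²) = 25√(1 - 0.74²) = 16.82 rad/s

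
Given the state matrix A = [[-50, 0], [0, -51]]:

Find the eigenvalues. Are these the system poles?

For diagonal matrix, eigenvalues are diagonal entries: λ₁ = -50, λ₂ = -51. Eigenvalues of A = system poles.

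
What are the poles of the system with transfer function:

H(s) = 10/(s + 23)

Pole is where denominator = 0: s + 23 = 0, so s = -23.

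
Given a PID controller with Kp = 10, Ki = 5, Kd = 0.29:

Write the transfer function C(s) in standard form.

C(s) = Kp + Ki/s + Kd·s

Substituting values: C(s) = 10 + 5/s + 0.29s = (0.29s² + 10s + 5)/s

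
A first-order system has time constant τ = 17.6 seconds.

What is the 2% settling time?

For first-order system, 2% settling time ≈ 4τ = 4 × 17.6 = 70.4 s.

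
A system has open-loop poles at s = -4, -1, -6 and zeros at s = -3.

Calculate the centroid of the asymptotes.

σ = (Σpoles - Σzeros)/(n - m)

σ = (Σpoles - Σzeros)/(n - m) = (-11 - (-3))/(3 - 1) = -8/2 = -4.0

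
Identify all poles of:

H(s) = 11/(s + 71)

Pole is where denominator = 0: s + 71 = 0, so s = -71.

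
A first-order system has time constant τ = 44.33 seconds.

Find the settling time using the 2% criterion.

For first-order system, 2% settling time ≈ 4τ = 4 × 44.33 = 177.32 s.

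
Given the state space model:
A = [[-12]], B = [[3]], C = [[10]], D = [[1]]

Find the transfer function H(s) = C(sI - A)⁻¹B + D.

(sI - A)⁻¹ = 1/(s + 12). H(s) = 10×3/(s + 12) + 1 = (s + 42)/(s + 12).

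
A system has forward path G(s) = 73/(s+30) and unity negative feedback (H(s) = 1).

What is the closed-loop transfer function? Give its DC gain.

T(s) = G/(1+GH) = [73/(s+30)] / [1 + 73/(s+30)] = 73/(s+30+73) = 73/(s+103). DC gain = 73/103 = 0.7087.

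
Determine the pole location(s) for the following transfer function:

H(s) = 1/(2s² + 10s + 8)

Discriminant = 10² - 4×2×8 = 100 - 64 = 36 > 0, so two distinct real poles. Using quadratic formula: s = (-10 ± √36)/(2×2) = (-10 ± √36)/4, with √36 = 6. s₁ = -4/4 = -1, s₂ = -16/4 = -4. Poles: s₁ = -1, s₂ = -4.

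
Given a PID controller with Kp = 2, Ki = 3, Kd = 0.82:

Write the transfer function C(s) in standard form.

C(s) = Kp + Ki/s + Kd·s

Substituting values: C(s) = 2 + 3/s + 0.82s = (0.82s² + 2s + 3)/s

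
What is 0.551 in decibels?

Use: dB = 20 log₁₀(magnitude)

dB = 20 log₁₀(0.551) = -5.2 dB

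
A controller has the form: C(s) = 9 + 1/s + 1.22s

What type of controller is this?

This is a Proportional-Integral-Derivative (PID) controller.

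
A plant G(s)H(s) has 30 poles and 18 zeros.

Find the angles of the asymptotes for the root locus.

n - m = 30 - 18 = 12. Angles: θk = (2k + 1)·180°/12 = 15°, 45°, 75°, 105°, 135°, 165°, 195°, 225°, 255°, 285°, 315°, 345°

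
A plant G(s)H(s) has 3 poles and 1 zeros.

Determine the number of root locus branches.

Root locus has n branches where n = number of poles = 3.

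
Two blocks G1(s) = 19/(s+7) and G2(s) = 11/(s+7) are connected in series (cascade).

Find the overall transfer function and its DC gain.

Series: multiply transfer functions. G_eq = 19/(s+7) × 11/(s+7) = 209/((s+7)(s+7)). DC gain = 209/(7×7) = 4.2653.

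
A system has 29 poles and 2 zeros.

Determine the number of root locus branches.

Root locus has n branches where n = number of poles = 29.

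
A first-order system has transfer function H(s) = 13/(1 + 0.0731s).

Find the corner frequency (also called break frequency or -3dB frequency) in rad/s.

Corner frequency = 1/τ = 1/0.0731 = 13.68 rad/s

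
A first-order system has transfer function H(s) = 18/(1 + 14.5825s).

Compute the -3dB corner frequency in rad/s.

Corner frequency = 1/τ = 1/14.5825 = 0.069 rad/s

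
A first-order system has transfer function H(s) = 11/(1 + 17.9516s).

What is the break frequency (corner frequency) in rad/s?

Corner frequency = 1/τ = 1/17.9516 = 0.056 rad/s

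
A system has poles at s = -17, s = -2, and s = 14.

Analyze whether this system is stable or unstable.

Pole(s) at s = 14 are not in the left half-plane. System is unstable.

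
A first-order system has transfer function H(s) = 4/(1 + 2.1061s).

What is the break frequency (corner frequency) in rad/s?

Corner frequency = 1/τ = 1/2.1061 = 0.475 rad/s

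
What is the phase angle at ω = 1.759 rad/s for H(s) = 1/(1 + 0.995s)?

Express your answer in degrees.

Phase = -arctan(ωτ) = -arctan(1.759 × 0.995) = -60.3°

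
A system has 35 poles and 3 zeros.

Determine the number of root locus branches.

Root locus has n branches where n = number of poles = 35.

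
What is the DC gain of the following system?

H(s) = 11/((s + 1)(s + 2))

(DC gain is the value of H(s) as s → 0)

DC gain = H(0) = 11/(1 × 2) = 11/2 = 5.5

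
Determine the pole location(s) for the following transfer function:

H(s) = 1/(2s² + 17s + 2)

Discriminant = 17² - 4×2×2 = 289 - 16 = 273 > 0, so two distinct real poles. Using quadratic formula: s = (-17 ± √273)/(2×2) = (-17 ± √273)/4, with √273 ≈ 16.5227. s₁ ≈ -0.1193, s₂ ≈ -8.3807. Poles: s₁ = -0.1193, s₂ = -8.3807.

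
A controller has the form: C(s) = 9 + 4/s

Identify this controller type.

This is a Proportional-Integral (PI) controller.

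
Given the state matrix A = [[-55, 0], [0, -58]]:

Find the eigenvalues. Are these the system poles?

For diagonal matrix, eigenvalues are diagonal entries: λ₁ = -55, λ₂ = -58. Eigenvalues of A = system poles.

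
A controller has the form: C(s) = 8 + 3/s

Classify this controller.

This is a Proportional-Integral (PI) controller.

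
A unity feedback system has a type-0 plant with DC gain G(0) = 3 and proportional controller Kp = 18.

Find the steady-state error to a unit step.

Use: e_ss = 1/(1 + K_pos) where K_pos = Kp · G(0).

K_pos = Kp · G(0) = 18 × 3 = 54. e_ss = 1/(1 + 54) = 0.0182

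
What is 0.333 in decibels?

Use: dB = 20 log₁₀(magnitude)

dB = 20 log₁₀(0.333) = -9.6 dB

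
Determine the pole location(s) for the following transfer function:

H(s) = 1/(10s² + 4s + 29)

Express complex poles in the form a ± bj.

Discriminant = 4² - 4×10×29 = 16 - 1160 = -1144 < 0, so the poles are a complex conjugate pair s = (-4 ± j√1144)/(2×10). Real part = -4/(2×10) = -4/20 = -0.2; imaginary part = ±√1144/(2×10) ≈ 1.6912. Poles: s = -0.2 ± 1.6912j.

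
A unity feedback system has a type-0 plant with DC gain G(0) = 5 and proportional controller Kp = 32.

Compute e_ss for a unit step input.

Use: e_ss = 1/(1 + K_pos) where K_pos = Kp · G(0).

K_pos = Kp · G(0) = 32 × 5 = 160. e_ss = 1/(1 + 160) = 0.0062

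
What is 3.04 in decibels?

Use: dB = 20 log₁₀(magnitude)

dB = 20 log₁₀(3.04) = 9.7 dB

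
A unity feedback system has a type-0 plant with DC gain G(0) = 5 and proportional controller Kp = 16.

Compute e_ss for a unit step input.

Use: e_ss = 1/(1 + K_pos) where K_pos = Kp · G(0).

K_pos = Kp · G(0) = 16 × 5 = 80. e_ss = 1/(1 + 80) = 0.0123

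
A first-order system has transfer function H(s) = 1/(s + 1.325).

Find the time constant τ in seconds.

For H(s) = 1/(s + 1/τ), the pole is at -1/τ = -1.325, so τ = 1/1.325 = 0.7547 s.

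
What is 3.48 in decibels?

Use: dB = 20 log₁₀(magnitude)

dB = 20 log₁₀(3.48) = 10.8 dB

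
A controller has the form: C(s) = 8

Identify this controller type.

This is a Proportional (P) controller.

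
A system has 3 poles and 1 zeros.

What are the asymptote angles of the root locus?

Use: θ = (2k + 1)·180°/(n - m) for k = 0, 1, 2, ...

n - m = 3 - 1 = 2. Angles: θk = (2k + 1)·180°/2 = 90°, 270°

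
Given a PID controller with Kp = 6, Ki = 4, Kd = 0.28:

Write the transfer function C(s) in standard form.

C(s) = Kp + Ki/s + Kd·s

Substituting values: C(s) = 6 + 4/s + 0.28s = (0.28s² + 6s + 4)/s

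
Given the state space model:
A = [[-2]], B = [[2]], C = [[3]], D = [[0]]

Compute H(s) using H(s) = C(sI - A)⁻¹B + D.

(sI - A)⁻¹ = 1/(s + 2). H(s) = 3 × 2/(s + 2) + 0 = 6/(s + 2).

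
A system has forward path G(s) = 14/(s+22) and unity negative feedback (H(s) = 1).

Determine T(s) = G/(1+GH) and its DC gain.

T(s) = G/(1+GH) = [14/(s+22)] / [1 + 14/(s+22)] = 14/(s+22+14) = 14/(s+36). DC gain = 14/36 = 0.3889.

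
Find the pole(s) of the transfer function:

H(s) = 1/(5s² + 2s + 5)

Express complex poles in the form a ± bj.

Discriminant = 2² - 4×5×5 = 4 - 100 = -96 < 0, so the poles are a complex conjugate pair s = (-2 ± j√96)/(2×5). Real part = -2/(2×5) = -2/10 = -0.2; imaginary part = ±√96/(2×5) ≈ 0.9798. Poles: s = -0.2 ± 0.9798j.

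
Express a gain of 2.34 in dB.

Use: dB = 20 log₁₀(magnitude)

dB = 20 log₁₀(2.34) = 7.4 dB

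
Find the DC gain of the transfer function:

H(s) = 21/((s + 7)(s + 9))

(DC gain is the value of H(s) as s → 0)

DC gain = H(0) = 21/(7 × 9) = 21/63 = 0.3333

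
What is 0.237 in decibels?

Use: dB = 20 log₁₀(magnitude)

dB = 20 log₁₀(0.237) = -12.5 dB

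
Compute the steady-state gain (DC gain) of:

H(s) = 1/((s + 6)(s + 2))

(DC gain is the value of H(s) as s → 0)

DC gain = H(0) = 1/(6 × 2) = 1/12 = 0.0833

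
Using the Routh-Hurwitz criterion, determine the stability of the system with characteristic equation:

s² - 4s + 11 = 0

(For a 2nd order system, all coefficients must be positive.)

Coefficients: 1, -4, 11. b=-4 not positive, so system is unstable.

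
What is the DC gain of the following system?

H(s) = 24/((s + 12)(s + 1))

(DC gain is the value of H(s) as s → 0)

DC gain = H(0) = 24/(12 × 1) = 24/12 = 2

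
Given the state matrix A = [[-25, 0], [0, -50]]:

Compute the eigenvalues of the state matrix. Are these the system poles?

For diagonal matrix, eigenvalues are diagonal entries: λ₁ = -25, λ₂ = -50. Eigenvalues of A = system poles.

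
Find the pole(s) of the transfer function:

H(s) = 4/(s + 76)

Pole is where denominator = 0: s + 76 = 0, so s = -76.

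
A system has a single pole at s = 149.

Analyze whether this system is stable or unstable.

Pole at s = 149 is in the right half-plane. Unstable.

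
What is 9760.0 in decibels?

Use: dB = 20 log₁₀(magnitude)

dB = 20 log₁₀(9760.0) = 79.8 dB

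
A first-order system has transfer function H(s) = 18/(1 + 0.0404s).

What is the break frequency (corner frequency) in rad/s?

Corner frequency = 1/τ = 1/0.0404 = 24.752 rad/s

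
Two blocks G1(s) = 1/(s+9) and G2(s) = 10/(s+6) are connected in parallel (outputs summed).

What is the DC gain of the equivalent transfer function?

Parallel: G_eq = G1 + G2. DC gain = G1(0) + G2(0) = 1/9 + 10/6 = 0.1111 + 1.6667 = 1.7778.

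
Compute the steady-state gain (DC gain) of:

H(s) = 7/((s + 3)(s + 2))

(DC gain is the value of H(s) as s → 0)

DC gain = H(0) = 7/(3 × 2) = 7/6 = 1.1667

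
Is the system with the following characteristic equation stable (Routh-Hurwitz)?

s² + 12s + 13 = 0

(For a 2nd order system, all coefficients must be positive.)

Coefficients: 1, 12, 13. All positive, so system is stable.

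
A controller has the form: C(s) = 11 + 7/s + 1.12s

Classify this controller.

This is a Proportional-Integral-Derivative (PID) controller.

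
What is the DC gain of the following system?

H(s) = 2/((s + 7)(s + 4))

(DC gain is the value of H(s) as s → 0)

DC gain = H(0) = 2/(7 × 4) = 2/28 = 0.0714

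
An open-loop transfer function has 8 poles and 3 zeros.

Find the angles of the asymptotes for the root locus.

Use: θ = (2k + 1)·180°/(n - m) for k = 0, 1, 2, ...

n - m = 8 - 3 = 5. Angles: θk = (2k + 1)·180°/5 = 36°, 108°, 180°, 252°, 324°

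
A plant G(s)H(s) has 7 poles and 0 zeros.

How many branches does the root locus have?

Root locus has n branches where n = number of poles = 7.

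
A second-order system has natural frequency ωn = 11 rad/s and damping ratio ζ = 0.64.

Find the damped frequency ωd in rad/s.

ωd = ωn√(1 - ζ²) = 11√(1 - 0.64²) = 8.45 rad/s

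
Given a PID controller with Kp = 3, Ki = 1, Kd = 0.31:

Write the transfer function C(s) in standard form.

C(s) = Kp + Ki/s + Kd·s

Substituting values: C(s) = 3 + 1/s + 0.31s = (0.31s² + 3s + 1)/s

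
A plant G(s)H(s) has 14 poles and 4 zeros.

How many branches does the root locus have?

Root locus has n branches where n = number of poles = 14.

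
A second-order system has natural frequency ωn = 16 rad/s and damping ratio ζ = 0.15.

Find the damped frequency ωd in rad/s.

ωd = ωn√(1 - ζ²) = 16√(1 - 0.15²) = 15.82 rad/s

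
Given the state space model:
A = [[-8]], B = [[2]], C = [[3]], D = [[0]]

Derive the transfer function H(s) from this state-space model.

(sI - A)⁻¹ = 1/(s + 8). H(s) = 3 × 2/(s + 8) + 0 = 6/(s + 8).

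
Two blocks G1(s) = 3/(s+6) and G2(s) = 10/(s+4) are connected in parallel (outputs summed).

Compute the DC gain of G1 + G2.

Parallel: G_eq = G1 + G2. DC gain = G1(0) + G2(0) = 3/6 + 10/4 = 0.5 + 2.5 = 3.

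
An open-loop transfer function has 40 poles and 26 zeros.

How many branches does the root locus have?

Root locus has n branches where n = number of poles = 40.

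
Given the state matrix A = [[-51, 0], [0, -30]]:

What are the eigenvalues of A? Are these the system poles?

For diagonal matrix, eigenvalues are diagonal entries: λ₁ = -51, λ₂ = -30. Eigenvalues of A = system poles.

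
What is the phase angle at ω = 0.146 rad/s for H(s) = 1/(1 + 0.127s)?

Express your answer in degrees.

Phase = -arctan(ωτ) = -arctan(0.146 × 0.127) = -1.1°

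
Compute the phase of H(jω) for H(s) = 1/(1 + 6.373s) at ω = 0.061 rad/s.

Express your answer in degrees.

Phase = -arctan(ωτ) = -arctan(0.061 × 6.373) = -21.2°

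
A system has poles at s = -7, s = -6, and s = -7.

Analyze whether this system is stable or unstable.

All poles are in the left half-plane. System is stable.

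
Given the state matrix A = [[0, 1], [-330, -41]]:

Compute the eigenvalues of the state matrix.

det(A - λI) = λ² - (-41)λ + 330 = (λ - (-11))(λ - (-30)). Eigenvalues: -11, -30.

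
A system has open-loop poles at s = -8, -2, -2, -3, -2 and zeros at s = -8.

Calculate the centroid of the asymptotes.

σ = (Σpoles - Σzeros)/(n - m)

σ = (Σpoles - Σzeros)/(n - m) = (-17 - (-8))/(5 - 1) = -9/4 = -2.25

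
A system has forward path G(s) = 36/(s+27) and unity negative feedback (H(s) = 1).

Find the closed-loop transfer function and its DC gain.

T(s) = G/(1+GH) = [36/(s+27)] / [1 + 36/(s+27)] = 36/(s+27+36) = 36/(s+63). DC gain = 36/63 = 0.5714.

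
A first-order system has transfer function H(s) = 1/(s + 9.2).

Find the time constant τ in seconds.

For H(s) = 1/(s + 1/τ), the pole is at -1/τ = -9.2, so τ = 1/9.2 = 0.1087 s.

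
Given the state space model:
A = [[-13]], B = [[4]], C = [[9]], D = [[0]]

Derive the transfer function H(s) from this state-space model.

(sI - A)⁻¹ = 1/(s + 13). H(s) = 9 × 4/(s + 13) + 0 = 36/(s + 13).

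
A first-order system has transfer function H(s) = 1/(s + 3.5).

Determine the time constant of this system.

For H(s) = 1/(s + 1/τ), the pole is at -1/τ = -3.5, so τ = 1/3.5 = 0.2857 s.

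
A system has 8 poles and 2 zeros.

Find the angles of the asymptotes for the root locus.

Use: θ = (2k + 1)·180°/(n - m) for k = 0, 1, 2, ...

n - m = 8 - 2 = 6. Angles: θk = (2k + 1)·180°/6 = 30°, 90°, 150°, 210°, 270°, 330°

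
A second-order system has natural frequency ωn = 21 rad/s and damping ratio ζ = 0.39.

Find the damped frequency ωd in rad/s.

ωd = ωn√(1 - ζ²) = 21√(1 - 0.39²) = 19.34 rad/s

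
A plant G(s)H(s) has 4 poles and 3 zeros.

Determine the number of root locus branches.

Root locus has n branches where n = number of poles = 4.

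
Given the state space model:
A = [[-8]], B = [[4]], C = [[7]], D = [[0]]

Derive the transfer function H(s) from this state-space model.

(sI - A)⁻¹ = 1/(s + 8). H(s) = 7 × 4/(s + 8) + 0 = 28/(s + 8).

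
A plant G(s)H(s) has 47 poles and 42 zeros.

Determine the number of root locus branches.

Root locus has n branches where n = number of poles = 47.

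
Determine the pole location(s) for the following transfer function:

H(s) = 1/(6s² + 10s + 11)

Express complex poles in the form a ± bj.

Discriminant = 10² - 4×6×11 = 100 - 264 = -164 < 0, so the poles are a complex conjugate pair s = (-10 ± j√164)/(2×6). Real part = -10/(2×6) = -10/12 ≈ -0.8333; imaginary part = ±√164/(2×6) ≈ 1.0672. Poles: s = -0.8333 ± 1.0672j.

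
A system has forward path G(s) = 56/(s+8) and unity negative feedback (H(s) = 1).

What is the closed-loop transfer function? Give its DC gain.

T(s) = G/(1+GH) = [56/(s+8)] / [1 + 56/(s+8)] = 56/(s+8+56) = 56/(s+64). DC gain = 56/64 = 0.875.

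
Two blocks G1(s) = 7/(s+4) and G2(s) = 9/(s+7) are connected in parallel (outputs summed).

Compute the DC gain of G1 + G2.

Parallel: G_eq = G1 + G2. DC gain = G1(0) + G2(0) = 7/4 + 9/7 = 1.75 + 1.2857 = 3.0357.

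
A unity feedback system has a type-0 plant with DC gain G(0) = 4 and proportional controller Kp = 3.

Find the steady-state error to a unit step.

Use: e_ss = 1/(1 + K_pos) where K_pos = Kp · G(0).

K_pos = Kp · G(0) = 3 × 4 = 12. e_ss = 1/(1 + 12) = 0.0769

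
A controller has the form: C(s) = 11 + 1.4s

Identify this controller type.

This is a Proportional-Derivative (PD) controller.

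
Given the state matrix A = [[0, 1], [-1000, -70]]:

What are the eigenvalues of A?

det(A - λI) = λ² - (-70)λ + 1000 = (λ - (-20))(λ - (-50)). Eigenvalues: -20, -50.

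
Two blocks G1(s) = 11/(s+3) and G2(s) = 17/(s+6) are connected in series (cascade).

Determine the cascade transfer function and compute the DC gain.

Series: multiply transfer functions. G_eq = 11/(s+3) × 17/(s+6) = 187/((s+3)(s+6)). DC gain = 187/(3×6) = 10.3889.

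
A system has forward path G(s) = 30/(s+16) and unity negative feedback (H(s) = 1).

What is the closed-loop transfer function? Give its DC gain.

T(s) = G/(1+GH) = [30/(s+16)] / [1 + 30/(s+16)] = 30/(s+16+30) = 30/(s+46). DC gain = 30/46 = 0.6522.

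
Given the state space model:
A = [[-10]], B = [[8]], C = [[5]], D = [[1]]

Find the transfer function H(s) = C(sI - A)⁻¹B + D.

(sI - A)⁻¹ = 1/(s + 10). H(s) = 5×8/(s + 10) + 1 = (s + 50)/(s + 10).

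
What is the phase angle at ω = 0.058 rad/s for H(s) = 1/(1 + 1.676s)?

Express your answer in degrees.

Phase = -arctan(ωτ) = -arctan(0.058 × 1.676) = -5.6°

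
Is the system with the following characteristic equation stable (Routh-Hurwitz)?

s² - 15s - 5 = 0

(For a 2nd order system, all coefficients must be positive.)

Coefficients: 1, -15, -5. b=-15, c=-5 not positive, so system is unstable.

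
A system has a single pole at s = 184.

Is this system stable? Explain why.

Pole at s = 184 is in the right half-plane. Unstable.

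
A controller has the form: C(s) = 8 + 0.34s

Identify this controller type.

This is a Proportional-Derivative (PD) controller.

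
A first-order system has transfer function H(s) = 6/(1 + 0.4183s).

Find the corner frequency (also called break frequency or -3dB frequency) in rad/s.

Corner frequency = 1/τ = 1/0.4183 = 2.391 rad/s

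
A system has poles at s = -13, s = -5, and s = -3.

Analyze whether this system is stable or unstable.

All poles are in the left half-plane. System is stable.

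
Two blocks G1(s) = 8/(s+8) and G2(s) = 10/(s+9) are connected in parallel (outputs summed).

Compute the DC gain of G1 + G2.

Parallel: G_eq = G1 + G2. DC gain = G1(0) + G2(0) = 8/8 + 10/9 = 1 + 1.1111 = 2.1111.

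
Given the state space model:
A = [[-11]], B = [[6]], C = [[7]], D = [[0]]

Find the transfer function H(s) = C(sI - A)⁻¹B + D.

(sI - A)⁻¹ = 1/(s + 11). H(s) = 7 × 6/(s + 11) + 0 = 42/(s + 11).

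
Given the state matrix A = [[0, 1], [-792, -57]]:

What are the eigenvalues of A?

det(A - λI) = λ² - (-57)λ + 792 = (λ - (-24))(λ - (-33)). Eigenvalues: -24, -33.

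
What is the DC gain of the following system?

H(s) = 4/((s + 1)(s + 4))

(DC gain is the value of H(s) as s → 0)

DC gain = H(0) = 4/(1 × 4) = 4/4 = 1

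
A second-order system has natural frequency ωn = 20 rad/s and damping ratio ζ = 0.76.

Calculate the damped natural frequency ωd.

ωd = ωn√(1 - ζ²) = 20√(1 - 0.76²) = 13.0 rad/s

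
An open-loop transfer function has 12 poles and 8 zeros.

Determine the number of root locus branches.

Root locus has n branches where n = number of poles = 12.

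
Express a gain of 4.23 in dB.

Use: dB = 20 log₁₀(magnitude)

dB = 20 log₁₀(4.23) = 12.5 dB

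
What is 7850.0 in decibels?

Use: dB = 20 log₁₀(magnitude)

dB = 20 log₁₀(7850.0) = 77.9 dB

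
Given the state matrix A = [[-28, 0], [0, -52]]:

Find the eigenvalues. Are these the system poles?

For diagonal matrix, eigenvalues are diagonal entries: λ₁ = -28, λ₂ = -52. Eigenvalues of A = system poles.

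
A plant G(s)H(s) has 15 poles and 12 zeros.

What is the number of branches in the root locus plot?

Root locus has n branches where n = number of poles = 15.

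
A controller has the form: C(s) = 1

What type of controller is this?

This is a Proportional (P) controller.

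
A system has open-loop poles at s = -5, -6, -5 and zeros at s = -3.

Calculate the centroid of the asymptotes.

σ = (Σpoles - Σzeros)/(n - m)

σ = (Σpoles - Σzeros)/(n - m) = (-16 - (-3))/(3 - 1) = -13/2 = -6.5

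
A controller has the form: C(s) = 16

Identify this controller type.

This is a Proportional (P) controller.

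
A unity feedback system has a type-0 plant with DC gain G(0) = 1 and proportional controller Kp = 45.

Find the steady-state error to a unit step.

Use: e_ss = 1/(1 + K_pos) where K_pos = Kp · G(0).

K_pos = Kp · G(0) = 45 × 1 = 45. e_ss = 1/(1 + 45) = 0.0217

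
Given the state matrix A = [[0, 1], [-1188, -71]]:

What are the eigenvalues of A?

det(A - λI) = λ² - (-71)λ + 1188 = (λ - (-44))(λ - (-27)). Eigenvalues: -44, -27.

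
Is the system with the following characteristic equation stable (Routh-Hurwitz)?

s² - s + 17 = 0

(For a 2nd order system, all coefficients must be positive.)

Coefficients: 1, -1, 17. b=-1 not positive, so system is unstable.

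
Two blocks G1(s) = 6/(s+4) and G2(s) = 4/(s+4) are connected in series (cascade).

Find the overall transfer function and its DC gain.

Series: multiply transfer functions. G_eq = 6/(s+4) × 4/(s+4) = 24/((s+4)(s+4)). DC gain = 24/(4×4) = 1.5.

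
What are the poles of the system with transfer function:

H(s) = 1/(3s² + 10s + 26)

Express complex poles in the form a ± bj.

Discriminant = 10² - 4×3×26 = 100 - 312 = -212 < 0, so the poles are a complex conjugate pair s = (-10 ± j√212)/(2×3). Real part = -10/(2×3) = -10/6 ≈ -1.6667; imaginary part = ±√212/(2×3) ≈ 2.4267. Poles: s = -1.6667 ± 2.4267j.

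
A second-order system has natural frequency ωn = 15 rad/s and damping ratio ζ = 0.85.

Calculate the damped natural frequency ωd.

ωd = ωn√(1 - ζ²) = 15√(1 - 0.85²) = 7.9 rad/s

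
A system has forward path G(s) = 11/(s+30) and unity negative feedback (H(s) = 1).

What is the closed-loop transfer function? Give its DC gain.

T(s) = G/(1+GH) = [11/(s+30)] / [1 + 11/(s+30)] = 11/(s+30+11) = 11/(s+41). DC gain = 11/41 = 0.2683.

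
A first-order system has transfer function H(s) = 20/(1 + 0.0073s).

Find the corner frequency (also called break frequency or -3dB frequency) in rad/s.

Corner frequency = 1/τ = 1/0.0073 = 136.986 rad/s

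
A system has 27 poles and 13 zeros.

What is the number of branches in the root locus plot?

Root locus has n branches where n = number of poles = 27.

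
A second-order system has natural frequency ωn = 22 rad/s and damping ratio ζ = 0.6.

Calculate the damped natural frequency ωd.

ωd = ωn√(1 - ζ²) = 22√(1 - 0.6²) = 17.6 rad/s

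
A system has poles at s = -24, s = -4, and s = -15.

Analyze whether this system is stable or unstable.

All poles are in the left half-plane. System is stable.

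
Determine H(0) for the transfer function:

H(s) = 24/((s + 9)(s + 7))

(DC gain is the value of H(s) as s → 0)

DC gain = H(0) = 24/(9 × 7) = 24/63 = 0.3810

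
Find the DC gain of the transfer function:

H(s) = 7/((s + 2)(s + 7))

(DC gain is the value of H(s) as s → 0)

DC gain = H(0) = 7/(2 × 7) = 7/14 = 0.5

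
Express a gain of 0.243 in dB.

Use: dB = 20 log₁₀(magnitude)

dB = 20 log₁₀(0.243) = -12.3 dB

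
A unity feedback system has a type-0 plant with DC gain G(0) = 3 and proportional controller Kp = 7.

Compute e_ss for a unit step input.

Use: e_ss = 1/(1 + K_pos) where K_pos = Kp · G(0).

K_pos = Kp · G(0) = 7 × 3 = 21. e_ss = 1/(1 + 21) = 0.0455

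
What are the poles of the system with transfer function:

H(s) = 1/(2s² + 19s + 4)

Discriminant = 19² - 4×2×4 = 361 - 32 = 329 > 0, so two distinct real poles. Using quadratic formula: s = (-19 ± √329)/(2×2) = (-19 ± √329)/4, with √329 ≈ 18.1384. s₁ ≈ -0.2154, s₂ ≈ -9.2846. Poles: s₁ = -0.2154, s₂ = -9.2846.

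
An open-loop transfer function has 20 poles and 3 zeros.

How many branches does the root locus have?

Root locus has n branches where n = number of poles = 20.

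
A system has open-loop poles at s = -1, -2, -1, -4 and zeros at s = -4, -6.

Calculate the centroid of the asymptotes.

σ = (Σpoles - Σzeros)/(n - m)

σ = (Σpoles - Σzeros)/(n - m) = (-8 - (-10))/(4 - 2) = 2/2 = 1.0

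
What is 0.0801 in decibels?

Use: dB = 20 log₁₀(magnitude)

dB = 20 log₁₀(0.0801) = -21.9 dB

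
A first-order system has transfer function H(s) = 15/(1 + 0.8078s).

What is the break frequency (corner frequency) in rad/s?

Corner frequency = 1/τ = 1/0.8078 = 1.238 rad/s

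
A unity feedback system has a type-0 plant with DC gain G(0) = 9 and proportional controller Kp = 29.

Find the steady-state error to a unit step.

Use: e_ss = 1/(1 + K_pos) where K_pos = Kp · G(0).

K_pos = Kp · G(0) = 29 × 9 = 261. e_ss = 1/(1 + 261) = 0.0038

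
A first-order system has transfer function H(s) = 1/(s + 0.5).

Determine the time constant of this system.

For H(s) = 1/(s + 1/τ), the pole is at -1/τ = -0.5, so τ = 1/0.5 = 2 s.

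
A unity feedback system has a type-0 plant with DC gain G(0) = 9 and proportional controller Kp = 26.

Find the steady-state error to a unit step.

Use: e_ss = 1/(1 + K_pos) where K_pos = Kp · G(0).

K_pos = Kp · G(0) = 26 × 9 = 234. e_ss = 1/(1 + 234) = 0.0043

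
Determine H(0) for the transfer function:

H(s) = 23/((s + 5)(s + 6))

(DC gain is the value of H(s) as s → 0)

DC gain = H(0) = 23/(5 × 6) = 23/30 = 0.7667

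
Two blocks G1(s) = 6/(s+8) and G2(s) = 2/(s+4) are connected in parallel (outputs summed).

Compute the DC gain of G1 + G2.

Parallel: G_eq = G1 + G2. DC gain = G1(0) + G2(0) = 6/8 + 2/4 = 0.75 + 0.5 = 1.25.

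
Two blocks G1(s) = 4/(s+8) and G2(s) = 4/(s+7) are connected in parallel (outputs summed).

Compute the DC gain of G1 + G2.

Parallel: G_eq = G1 + G2. DC gain = G1(0) + G2(0) = 4/8 + 4/7 = 0.5 + 0.5714 = 1.0714.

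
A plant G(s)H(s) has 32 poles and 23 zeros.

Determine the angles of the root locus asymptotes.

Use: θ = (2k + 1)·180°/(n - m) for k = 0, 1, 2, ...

n - m = 32 - 23 = 9. Angles: θk = (2k + 1)·180°/9 = 20°, 60°, 100°, 140°, 180°, 220°, 260°, 300°, 340°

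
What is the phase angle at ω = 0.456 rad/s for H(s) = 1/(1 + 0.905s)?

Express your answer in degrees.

Phase = -arctan(ωτ) = -arctan(0.456 × 0.905) = -22.4°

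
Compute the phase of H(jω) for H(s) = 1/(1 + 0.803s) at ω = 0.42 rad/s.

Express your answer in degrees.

Phase = -arctan(ωτ) = -arctan(0.42 × 0.803) = -18.6°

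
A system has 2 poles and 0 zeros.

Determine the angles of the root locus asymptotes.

n - m = 2 - 0 = 2. Angles: θk = (2k + 1)·180°/2 = 90°, 270°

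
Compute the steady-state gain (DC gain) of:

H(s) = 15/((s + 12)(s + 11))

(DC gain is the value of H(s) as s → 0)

DC gain = H(0) = 15/(12 × 11) = 15/132 = 0.1136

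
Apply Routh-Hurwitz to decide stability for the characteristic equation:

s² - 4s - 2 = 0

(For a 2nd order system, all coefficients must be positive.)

Coefficients: 1, -4, -2. b=-4, c=-2 not positive, so system is unstable.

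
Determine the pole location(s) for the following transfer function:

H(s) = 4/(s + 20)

Pole is where denominator = 0: s + 20 = 0, so s = -20.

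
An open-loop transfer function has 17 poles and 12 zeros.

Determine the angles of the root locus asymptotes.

n - m = 17 - 12 = 5. Angles: θk = (2k + 1)·180°/5 = 36°, 108°, 180°, 252°, 324°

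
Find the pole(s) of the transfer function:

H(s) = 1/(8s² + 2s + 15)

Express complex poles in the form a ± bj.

Discriminant = 2² - 4×8×15 = 4 - 480 = -476 < 0, so the poles are a complex conjugate pair s = (-2 ± j√476)/(2×8). Real part = -2/(2×8) = -2/16 = -0.125; imaginary part = ±√476/(2×8) ≈ 1.3636. Poles: s = -0.125 ± 1.3636j.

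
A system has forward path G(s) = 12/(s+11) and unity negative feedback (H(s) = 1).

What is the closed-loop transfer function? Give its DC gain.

T(s) = G/(1+GH) = [12/(s+11)] / [1 + 12/(s+11)] = 12/(s+11+12) = 12/(s+23). DC gain = 12/23 = 0.5217.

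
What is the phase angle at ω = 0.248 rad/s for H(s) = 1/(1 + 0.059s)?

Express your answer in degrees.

Phase = -arctan(ωτ) = -arctan(0.248 × 0.059) = -0.8°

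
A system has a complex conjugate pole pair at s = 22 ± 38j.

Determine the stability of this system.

Real part of poles is 22 (> 0, right half-plane). Unstable.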